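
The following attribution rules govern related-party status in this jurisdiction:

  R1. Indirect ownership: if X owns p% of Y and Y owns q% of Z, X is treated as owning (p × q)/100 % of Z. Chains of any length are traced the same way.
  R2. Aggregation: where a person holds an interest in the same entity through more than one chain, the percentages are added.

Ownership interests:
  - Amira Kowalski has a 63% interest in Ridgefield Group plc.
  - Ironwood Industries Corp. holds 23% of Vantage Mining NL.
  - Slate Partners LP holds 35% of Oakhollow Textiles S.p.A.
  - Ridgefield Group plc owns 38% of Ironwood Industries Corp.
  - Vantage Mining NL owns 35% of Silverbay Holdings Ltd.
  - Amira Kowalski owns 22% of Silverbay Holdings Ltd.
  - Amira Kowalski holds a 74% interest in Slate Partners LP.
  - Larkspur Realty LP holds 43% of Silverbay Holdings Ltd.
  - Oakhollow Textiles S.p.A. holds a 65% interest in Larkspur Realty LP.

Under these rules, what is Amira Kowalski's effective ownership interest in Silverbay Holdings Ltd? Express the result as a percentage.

31.16622%

Chain via Ridgefield Group plc → Ironwood Industries Corp. → Vantage Mining NL (R1): 63% × 38% × 23% × 35% = 1.92717% of Silverbay Holdings Ltd.
Chain via Slate Partners LP → Oakhollow Textiles S.p.A. → Larkspur Realty LP (R1): 74% × 35% × 65% × 43% = 7.23905% of Silverbay Holdings Ltd.
Direct interest in Silverbay Holdings Ltd: 22%.
Aggregating (R2): 1.92717% + 7.23905% + 22% = 31.16622%.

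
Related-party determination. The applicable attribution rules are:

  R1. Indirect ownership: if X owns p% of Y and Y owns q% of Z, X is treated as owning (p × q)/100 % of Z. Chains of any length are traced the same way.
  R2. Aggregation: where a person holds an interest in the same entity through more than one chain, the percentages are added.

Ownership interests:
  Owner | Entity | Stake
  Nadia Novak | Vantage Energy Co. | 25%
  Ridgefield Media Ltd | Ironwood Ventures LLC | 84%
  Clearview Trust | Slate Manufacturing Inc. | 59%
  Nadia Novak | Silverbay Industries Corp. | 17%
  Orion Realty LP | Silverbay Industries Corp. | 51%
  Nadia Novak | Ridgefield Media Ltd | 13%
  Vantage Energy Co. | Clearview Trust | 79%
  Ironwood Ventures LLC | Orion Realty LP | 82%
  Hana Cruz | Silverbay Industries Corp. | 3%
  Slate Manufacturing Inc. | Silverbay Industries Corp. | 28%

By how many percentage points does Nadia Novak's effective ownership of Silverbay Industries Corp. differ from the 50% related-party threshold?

Chain via Ridgefield Media Ltd → Ironwood Ventures LLC → Orion Realty LP (R1): 13% × 84% × 82% × 51% = 4.566744% of Silverbay Industries Corp.
Chain via Vantage Energy Co. → Clearview Trust → Slate Manufacturing Inc. (R1): 25% × 79% × 59% × 28% = 3.2627% of Silverbay Industries Corp.
Direct interest in Silverbay Industries Corp: 17%.
Aggregating (R2): 4.566744% + 3.2627% + 17% = 24.829444%.
24.829444% falls short of the 50% threshold by 25.170556 percentage points.

25.170556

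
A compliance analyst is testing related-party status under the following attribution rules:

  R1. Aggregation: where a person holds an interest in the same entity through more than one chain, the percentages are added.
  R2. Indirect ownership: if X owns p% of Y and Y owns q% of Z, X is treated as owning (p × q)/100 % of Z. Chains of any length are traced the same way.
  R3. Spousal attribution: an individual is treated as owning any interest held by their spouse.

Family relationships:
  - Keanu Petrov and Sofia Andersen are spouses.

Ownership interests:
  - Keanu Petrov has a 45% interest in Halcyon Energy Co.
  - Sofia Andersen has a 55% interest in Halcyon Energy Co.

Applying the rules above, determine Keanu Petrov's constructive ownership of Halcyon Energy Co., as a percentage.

By spousal attribution (R3), Keanu Petrov is treated as also owning Sofia Andersen's interest in Halcyon Energy Co, giving 45% + 55% = 100%.
Direct interest in Halcyon Energy Co: 100%.

100%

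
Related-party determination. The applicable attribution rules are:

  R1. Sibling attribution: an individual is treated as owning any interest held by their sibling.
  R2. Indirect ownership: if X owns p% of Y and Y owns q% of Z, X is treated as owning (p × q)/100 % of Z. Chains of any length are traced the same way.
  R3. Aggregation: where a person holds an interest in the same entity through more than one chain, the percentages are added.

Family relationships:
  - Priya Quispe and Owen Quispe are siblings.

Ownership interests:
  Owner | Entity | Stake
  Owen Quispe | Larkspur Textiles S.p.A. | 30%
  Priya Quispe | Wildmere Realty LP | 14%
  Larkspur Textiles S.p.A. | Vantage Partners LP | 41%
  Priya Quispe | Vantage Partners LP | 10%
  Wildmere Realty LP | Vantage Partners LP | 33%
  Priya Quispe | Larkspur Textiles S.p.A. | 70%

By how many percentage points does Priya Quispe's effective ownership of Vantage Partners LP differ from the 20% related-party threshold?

35.62

By sibling attribution (R1), Priya Quispe is treated as also owning Owen Quispe's interest in Larkspur Textiles S.p.A, giving 70% + 30% = 100%.
Chain via Wildmere Realty LP (R2): 14% × 33% = 4.62% of Vantage Partners LP.
Chain via Larkspur Textiles S.p.A. (R2): 100% × 41% = 41% of Vantage Partners LP.
Direct interest in Vantage Partners LP: 10%.
Aggregating (R3): 4.62% + 41% + 10% = 55.62%.
55.62% exceeds the 20% threshold by 35.62 percentage points.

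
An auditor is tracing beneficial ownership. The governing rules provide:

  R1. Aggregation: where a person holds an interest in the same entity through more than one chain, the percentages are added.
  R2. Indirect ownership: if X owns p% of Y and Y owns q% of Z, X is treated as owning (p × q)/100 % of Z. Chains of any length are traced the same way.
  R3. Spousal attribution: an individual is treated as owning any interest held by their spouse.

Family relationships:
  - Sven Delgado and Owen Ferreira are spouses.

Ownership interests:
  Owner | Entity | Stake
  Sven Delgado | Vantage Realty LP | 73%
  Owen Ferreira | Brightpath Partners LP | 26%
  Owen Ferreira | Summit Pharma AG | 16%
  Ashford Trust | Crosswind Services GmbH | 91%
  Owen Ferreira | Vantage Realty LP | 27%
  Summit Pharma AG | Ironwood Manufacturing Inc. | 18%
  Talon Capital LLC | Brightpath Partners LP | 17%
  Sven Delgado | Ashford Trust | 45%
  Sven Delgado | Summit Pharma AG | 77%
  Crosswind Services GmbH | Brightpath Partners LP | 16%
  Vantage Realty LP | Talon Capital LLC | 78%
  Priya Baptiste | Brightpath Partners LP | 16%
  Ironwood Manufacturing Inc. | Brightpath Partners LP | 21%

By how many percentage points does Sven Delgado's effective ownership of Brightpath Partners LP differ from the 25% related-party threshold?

24.3274

By spousal attribution (R3), Sven Delgado is treated as also owning Owen Ferreira's interest in Vantage Realty LP, giving 73% + 27% = 100%.
By spousal attribution (R3), Sven Delgado is treated as also owning Owen Ferreira's interest in Summit Pharma AG, giving 77% + 16% = 93%.
By spousal attribution (R3), Sven Delgado is treated as owning Owen Ferreira's 26% interest in Brightpath Partners LP.
Chain via Vantage Realty LP → Talon Capital LLC (R2): 100% × 78% × 17% = 13.26% of Brightpath Partners LP.
Chain via Ashford Trust → Crosswind Services GmbH (R2): 45% × 91% × 16% = 6.552% of Brightpath Partners LP.
Chain via Summit Pharma AG → Ironwood Manufacturing Inc. (R2): 93% × 18% × 21% = 3.5154% of Brightpath Partners LP.
Direct interest in Brightpath Partners LP: 26%.
Aggregating (R1): 13.26% + 6.552% + 3.5154% + 26% = 49.3274%.
49.3274% exceeds the 25% threshold by 24.3274 percentage points.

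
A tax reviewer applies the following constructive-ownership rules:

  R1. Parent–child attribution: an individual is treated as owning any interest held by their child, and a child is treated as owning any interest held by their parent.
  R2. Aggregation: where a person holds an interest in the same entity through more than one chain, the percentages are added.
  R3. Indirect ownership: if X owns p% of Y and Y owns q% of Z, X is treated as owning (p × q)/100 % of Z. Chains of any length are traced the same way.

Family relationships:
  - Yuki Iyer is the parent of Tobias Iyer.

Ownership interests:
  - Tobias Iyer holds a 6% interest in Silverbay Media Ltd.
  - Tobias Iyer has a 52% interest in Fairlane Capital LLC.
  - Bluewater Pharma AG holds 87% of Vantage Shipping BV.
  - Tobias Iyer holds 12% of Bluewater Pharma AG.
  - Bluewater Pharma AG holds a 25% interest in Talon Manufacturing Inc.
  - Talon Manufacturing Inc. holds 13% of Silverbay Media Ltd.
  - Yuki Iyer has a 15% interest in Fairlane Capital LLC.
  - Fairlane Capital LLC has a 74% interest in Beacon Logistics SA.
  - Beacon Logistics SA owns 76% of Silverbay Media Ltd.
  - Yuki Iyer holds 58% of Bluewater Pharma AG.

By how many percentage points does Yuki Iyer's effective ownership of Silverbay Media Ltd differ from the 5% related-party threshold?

By parent–child attribution (R1), Yuki Iyer is treated as also owning Tobias Iyer's interest in Bluewater Pharma AG, giving 58% + 12% = 70%.
By parent–child attribution (R1), Yuki Iyer is treated as also owning Tobias Iyer's interest in Fairlane Capital LLC, giving 15% + 52% = 67%.
By parent–child attribution (R1), Yuki Iyer is treated as owning Tobias Iyer's 6% interest in Silverbay Media Ltd.
Chain via Bluewater Pharma AG → Talon Manufacturing Inc. (R3): 70% × 25% × 13% = 2.275% of Silverbay Media Ltd.
Chain via Fairlane Capital LLC → Beacon Logistics SA (R3): 67% × 74% × 76% = 37.6808% of Silverbay Media Ltd.
Direct interest in Silverbay Media Ltd: 6%.
Aggregating (R2): 2.275% + 37.6808% + 6% = 45.9558%.
45.9558% exceeds the 5% threshold by 40.9558 percentage points.

40.9558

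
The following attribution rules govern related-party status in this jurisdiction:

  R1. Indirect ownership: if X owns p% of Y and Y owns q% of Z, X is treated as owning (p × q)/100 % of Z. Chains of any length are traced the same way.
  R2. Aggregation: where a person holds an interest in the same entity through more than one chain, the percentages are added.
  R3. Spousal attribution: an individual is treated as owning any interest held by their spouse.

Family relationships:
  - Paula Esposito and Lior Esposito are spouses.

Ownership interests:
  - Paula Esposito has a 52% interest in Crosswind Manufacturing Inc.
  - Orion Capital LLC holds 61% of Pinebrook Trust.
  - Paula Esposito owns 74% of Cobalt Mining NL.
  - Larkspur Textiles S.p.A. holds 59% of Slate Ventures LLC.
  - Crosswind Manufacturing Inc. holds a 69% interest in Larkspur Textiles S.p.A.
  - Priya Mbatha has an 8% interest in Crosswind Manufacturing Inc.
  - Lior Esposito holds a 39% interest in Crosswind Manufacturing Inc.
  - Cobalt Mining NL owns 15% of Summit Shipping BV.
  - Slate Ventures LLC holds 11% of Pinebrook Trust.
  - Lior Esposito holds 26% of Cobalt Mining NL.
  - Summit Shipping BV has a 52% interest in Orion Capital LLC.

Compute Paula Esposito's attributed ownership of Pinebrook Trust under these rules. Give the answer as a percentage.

8.833071%

By spousal attribution (R3), Paula Esposito is treated as also owning Lior Esposito's interest in Cobalt Mining NL, giving 74% + 26% = 100%.
By spousal attribution (R3), Paula Esposito is treated as also owning Lior Esposito's interest in Crosswind Manufacturing Inc, giving 52% + 39% = 91%.
Chain via Cobalt Mining NL → Summit Shipping BV → Orion Capital LLC (R1): 100% × 15% × 52% × 61% = 4.758% of Pinebrook Trust.
Chain via Crosswind Manufacturing Inc. → Larkspur Textiles S.p.A. → Slate Ventures LLC (R1): 91% × 69% × 59% × 11% = 4.075071% of Pinebrook Trust.
Aggregating (R2): 4.758% + 4.075071% = 8.833071%.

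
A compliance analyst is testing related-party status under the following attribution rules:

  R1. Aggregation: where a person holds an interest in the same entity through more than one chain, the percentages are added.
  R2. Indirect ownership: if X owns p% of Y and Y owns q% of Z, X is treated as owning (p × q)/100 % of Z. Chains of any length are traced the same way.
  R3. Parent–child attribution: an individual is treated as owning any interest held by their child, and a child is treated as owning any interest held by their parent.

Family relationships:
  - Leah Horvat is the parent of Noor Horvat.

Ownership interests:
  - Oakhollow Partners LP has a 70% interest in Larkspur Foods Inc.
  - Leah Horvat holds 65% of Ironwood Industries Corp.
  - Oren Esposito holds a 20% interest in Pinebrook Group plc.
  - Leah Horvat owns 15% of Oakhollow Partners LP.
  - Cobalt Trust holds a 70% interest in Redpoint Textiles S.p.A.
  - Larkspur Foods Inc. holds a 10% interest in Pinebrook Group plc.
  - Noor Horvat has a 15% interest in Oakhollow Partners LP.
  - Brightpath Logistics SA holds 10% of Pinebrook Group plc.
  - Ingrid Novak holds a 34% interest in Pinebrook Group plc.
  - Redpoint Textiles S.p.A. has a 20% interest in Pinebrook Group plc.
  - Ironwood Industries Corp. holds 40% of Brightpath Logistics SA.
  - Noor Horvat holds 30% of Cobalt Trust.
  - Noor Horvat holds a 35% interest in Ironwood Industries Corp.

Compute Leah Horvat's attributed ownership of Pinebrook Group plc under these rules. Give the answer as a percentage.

By parent–child attribution (R3), Leah Horvat is treated as also owning Noor Horvat's interest in Ironwood Industries Corp, giving 65% + 35% = 100%.
By parent–child attribution (R3), Leah Horvat is treated as also owning Noor Horvat's interest in Oakhollow Partners LP, giving 15% + 15% = 30%.
By parent–child attribution (R3), Leah Horvat is treated as owning Noor Horvat's 30% interest in Cobalt Trust.
Chain via Ironwood Industries Corp. → Brightpath Logistics SA (R2): 100% × 40% × 10% = 4% of Pinebrook Group plc.
Chain via Oakhollow Partners LP → Larkspur Foods Inc. (R2): 30% × 70% × 10% = 2.1% of Pinebrook Group plc.
Chain via Cobalt Trust → Redpoint Textiles S.p.A. (R2): 30% × 70% × 20% = 4.2% of Pinebrook Group plc.
Aggregating (R1): 4% + 2.1% + 4.2% = 10.3%.

10.3%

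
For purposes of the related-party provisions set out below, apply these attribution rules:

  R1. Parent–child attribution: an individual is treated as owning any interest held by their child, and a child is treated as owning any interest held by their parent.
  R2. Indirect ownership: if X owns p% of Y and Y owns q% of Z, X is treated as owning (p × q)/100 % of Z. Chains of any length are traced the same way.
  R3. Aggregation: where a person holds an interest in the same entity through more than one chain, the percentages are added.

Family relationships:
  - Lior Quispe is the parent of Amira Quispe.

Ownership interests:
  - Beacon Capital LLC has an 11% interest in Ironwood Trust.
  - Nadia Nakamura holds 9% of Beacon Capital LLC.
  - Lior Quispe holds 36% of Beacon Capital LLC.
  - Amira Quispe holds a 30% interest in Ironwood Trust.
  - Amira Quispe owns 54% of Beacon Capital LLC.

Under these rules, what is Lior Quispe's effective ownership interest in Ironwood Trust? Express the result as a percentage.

By parent–child attribution (R1), Lior Quispe is treated as also owning Amira Quispe's interest in Beacon Capital LLC, giving 36% + 54% = 90%.
By parent–child attribution (R1), Lior Quispe is treated as owning Amira Quispe's 30% interest in Ironwood Trust.
Chain via Beacon Capital LLC (R2): 90% × 11% = 9.9% of Ironwood Trust.
Direct interest in Ironwood Trust: 30%.
Aggregating (R3): 9.9% + 30% = 39.9%.

39.9%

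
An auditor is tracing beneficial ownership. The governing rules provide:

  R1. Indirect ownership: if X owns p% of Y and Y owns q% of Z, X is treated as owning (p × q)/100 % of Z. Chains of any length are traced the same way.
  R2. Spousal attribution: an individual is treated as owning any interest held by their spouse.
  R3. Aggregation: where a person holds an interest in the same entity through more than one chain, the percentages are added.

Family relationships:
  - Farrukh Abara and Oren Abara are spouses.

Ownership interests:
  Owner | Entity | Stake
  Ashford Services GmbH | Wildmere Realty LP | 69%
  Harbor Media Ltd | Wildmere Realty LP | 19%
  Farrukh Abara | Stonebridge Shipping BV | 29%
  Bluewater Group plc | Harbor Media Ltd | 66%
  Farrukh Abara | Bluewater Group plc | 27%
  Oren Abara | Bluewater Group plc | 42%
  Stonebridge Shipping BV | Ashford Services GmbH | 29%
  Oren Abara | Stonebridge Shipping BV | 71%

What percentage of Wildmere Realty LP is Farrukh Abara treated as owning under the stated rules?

By spousal attribution (R2), Farrukh Abara is treated as also owning Oren Abara's interest in Stonebridge Shipping BV, giving 29% + 71% = 100%.
By spousal attribution (R2), Farrukh Abara is treated as also owning Oren Abara's interest in Bluewater Group plc, giving 27% + 42% = 69%.
Chain via Stonebridge Shipping BV → Ashford Services GmbH (R1): 100% × 29% × 69% = 20.01% of Wildmere Realty LP.
Chain via Bluewater Group plc → Harbor Media Ltd (R1): 69% × 66% × 19% = 8.6526% of Wildmere Realty LP.
Aggregating (R3): 20.01% + 8.6526% = 28.6626%.

28.6626%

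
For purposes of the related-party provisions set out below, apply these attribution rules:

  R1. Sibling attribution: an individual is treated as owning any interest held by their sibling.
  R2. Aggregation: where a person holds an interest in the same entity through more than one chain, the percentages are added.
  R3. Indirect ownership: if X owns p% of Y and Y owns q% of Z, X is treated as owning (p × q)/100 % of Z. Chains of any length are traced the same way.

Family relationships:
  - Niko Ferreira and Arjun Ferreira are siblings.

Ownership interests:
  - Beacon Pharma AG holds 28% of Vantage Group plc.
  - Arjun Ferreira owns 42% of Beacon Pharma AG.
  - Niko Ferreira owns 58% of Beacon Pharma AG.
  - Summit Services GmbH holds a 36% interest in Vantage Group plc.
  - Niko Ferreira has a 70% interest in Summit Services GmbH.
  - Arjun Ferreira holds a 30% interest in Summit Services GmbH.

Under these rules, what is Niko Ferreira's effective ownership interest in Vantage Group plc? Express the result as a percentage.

64%

By sibling attribution (R1), Niko Ferreira is treated as also owning Arjun Ferreira's interest in Beacon Pharma AG, giving 58% + 42% = 100%.
By sibling attribution (R1), Niko Ferreira is treated as also owning Arjun Ferreira's interest in Summit Services GmbH, giving 70% + 30% = 100%.
Chain via Beacon Pharma AG (R3): 100% × 28% = 28% of Vantage Group plc.
Chain via Summit Services GmbH (R3): 100% × 36% = 36% of Vantage Group plc.
Aggregating (R2): 28% + 36% = 64%.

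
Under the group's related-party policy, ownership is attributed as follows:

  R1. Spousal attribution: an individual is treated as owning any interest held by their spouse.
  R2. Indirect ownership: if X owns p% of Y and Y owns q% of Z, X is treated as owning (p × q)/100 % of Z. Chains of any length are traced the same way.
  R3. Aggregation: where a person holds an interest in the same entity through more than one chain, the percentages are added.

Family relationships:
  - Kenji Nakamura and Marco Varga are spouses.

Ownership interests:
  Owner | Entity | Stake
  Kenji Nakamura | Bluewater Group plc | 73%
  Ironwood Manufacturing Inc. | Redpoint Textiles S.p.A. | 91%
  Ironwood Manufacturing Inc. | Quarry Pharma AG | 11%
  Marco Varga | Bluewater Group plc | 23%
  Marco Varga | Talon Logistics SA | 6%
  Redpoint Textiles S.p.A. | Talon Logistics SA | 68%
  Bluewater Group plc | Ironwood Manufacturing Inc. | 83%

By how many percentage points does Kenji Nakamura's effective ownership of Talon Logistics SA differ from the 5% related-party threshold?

By spousal attribution (R1), Kenji Nakamura is treated as also owning Marco Varga's interest in Bluewater Group plc, giving 73% + 23% = 96%.
By spousal attribution (R1), Kenji Nakamura is treated as owning Marco Varga's 6% interest in Talon Logistics SA.
Chain via Bluewater Group plc → Ironwood Manufacturing Inc. → Redpoint Textiles S.p.A. (R2): 96% × 83% × 91% × 68% = 49.305984% of Talon Logistics SA.
Direct interest in Talon Logistics SA: 6%.
Aggregating (R3): 49.305984% + 6% = 55.305984%.
55.305984% exceeds the 5% threshold by 50.305984 percentage points.

50.305984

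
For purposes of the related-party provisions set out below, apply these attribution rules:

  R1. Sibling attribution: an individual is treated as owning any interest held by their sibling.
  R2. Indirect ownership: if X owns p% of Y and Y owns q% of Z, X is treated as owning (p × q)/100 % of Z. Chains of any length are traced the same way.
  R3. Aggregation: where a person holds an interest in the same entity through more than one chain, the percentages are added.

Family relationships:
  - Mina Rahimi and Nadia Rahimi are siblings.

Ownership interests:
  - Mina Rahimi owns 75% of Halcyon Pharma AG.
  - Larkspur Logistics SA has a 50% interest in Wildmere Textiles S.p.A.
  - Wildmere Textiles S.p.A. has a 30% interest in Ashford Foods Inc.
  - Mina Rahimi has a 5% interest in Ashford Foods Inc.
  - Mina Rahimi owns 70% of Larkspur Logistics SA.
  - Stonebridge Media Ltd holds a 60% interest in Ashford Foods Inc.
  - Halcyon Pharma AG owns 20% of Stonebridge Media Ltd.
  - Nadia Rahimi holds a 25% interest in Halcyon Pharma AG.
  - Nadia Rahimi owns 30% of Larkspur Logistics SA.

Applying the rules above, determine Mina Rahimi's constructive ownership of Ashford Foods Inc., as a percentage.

By sibling attribution (R1), Mina Rahimi is treated as also owning Nadia Rahimi's interest in Halcyon Pharma AG, giving 75% + 25% = 100%.
By sibling attribution (R1), Mina Rahimi is treated as also owning Nadia Rahimi's interest in Larkspur Logistics SA, giving 70% + 30% = 100%.
Chain via Halcyon Pharma AG → Stonebridge Media Ltd (R2): 100% × 20% × 60% = 12% of Ashford Foods Inc.
Chain via Larkspur Logistics SA → Wildmere Textiles S.p.A. (R2): 100% × 50% × 30% = 15% of Ashford Foods Inc.
Direct interest in Ashford Foods Inc: 5%.
Aggregating (R3): 12% + 15% + 5% = 32%.

32%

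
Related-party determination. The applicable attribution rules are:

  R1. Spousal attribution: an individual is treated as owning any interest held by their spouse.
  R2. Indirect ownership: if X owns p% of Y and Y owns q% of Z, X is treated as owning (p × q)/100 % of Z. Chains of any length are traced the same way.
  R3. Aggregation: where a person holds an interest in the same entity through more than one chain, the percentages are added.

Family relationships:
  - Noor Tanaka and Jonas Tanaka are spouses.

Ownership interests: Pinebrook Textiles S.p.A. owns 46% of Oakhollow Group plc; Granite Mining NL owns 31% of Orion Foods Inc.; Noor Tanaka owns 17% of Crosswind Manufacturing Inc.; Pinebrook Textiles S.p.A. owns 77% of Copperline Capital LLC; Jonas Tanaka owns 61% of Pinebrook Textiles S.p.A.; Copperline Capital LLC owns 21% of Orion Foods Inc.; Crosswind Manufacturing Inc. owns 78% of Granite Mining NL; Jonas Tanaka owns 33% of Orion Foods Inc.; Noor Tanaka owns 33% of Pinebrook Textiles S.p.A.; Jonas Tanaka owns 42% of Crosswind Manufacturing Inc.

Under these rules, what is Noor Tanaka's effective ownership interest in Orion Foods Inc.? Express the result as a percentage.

62.466%

By spousal attribution (R1), Noor Tanaka is treated as also owning Jonas Tanaka's interest in Crosswind Manufacturing Inc, giving 17% + 42% = 59%.
By spousal attribution (R1), Noor Tanaka is treated as also owning Jonas Tanaka's interest in Pinebrook Textiles S.p.A, giving 33% + 61% = 94%.
By spousal attribution (R1), Noor Tanaka is treated as owning Jonas Tanaka's 33% interest in Orion Foods Inc.
Chain via Crosswind Manufacturing Inc. → Granite Mining NL (R2): 59% × 78% × 31% = 14.2662% of Orion Foods Inc.
Chain via Pinebrook Textiles S.p.A. → Copperline Capital LLC (R2): 94% × 77% × 21% = 15.1998% of Orion Foods Inc.
Direct interest in Orion Foods Inc: 33%.
Aggregating (R3): 14.2662% + 15.1998% + 33% = 62.466%.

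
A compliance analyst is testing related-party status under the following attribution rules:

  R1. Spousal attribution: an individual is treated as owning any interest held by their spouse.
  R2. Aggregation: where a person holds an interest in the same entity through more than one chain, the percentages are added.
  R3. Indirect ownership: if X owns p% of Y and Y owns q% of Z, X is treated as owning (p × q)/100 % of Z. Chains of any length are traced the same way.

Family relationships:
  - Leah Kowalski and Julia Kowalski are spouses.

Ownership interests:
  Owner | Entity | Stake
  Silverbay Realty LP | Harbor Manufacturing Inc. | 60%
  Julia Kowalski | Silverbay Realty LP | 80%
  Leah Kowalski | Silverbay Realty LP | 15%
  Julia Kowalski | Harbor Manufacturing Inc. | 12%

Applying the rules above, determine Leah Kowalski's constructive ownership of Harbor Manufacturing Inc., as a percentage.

69%

By spousal attribution (R1), Leah Kowalski is treated as also owning Julia Kowalski's interest in Silverbay Realty LP, giving 15% + 80% = 95%.
By spousal attribution (R1), Leah Kowalski is treated as owning Julia Kowalski's 12% interest in Harbor Manufacturing Inc.
Chain via Silverbay Realty LP (R3): 95% × 60% = 57% of Harbor Manufacturing Inc.
Direct interest in Harbor Manufacturing Inc: 12%.
Aggregating (R2): 57% + 12% = 69%.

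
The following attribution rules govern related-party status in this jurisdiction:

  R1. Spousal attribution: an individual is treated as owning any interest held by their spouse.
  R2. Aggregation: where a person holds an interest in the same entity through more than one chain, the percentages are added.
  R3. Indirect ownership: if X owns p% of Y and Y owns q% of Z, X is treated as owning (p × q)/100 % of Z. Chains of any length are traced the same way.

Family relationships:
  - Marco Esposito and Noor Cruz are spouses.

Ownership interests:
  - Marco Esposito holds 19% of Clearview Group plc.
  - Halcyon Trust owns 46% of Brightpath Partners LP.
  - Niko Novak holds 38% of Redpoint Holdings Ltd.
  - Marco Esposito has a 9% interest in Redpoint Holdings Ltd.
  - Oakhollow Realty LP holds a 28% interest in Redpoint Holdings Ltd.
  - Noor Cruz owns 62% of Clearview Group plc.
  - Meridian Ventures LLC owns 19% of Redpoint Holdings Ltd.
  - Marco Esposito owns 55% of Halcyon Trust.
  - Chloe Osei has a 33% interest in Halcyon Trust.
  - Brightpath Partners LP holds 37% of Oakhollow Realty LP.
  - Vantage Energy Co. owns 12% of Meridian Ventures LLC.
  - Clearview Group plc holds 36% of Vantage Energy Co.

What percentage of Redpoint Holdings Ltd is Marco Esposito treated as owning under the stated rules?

By spousal attribution (R1), Marco Esposito is treated as also owning Noor Cruz's interest in Clearview Group plc, giving 19% + 62% = 81%.
Chain via Clearview Group plc → Vantage Energy Co. → Meridian Ventures LLC (R3): 81% × 36% × 12% × 19% = 0.664848% of Redpoint Holdings Ltd.
Chain via Halcyon Trust → Brightpath Partners LP → Oakhollow Realty LP (R3): 55% × 46% × 37% × 28% = 2.62108% of Redpoint Holdings Ltd.
Direct interest in Redpoint Holdings Ltd: 9%.
Aggregating (R2): 0.664848% + 2.62108% + 9% = 12.285928%.

12.285928%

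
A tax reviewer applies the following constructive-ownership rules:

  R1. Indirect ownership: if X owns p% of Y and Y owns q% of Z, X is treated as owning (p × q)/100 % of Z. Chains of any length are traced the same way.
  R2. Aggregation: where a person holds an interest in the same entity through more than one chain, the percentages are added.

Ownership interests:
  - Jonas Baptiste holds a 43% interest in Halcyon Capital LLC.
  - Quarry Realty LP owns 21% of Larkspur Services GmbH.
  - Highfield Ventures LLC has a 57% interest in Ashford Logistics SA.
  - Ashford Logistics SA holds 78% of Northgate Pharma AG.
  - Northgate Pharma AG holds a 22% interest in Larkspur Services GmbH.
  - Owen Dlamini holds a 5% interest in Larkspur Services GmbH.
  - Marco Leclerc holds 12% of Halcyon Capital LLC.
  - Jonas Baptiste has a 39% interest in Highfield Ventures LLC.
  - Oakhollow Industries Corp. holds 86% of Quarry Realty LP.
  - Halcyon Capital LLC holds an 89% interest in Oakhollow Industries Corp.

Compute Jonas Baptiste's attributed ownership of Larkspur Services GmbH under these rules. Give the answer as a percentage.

10.72623%

Chain via Highfield Ventures LLC → Ashford Logistics SA → Northgate Pharma AG (R1): 39% × 57% × 78% × 22% = 3.814668% of Larkspur Services GmbH.
Chain via Halcyon Capital LLC → Oakhollow Industries Corp. → Quarry Realty LP (R1): 43% × 89% × 86% × 21% = 6.911562% of Larkspur Services GmbH.
Aggregating (R2): 3.814668% + 6.911562% = 10.72623%.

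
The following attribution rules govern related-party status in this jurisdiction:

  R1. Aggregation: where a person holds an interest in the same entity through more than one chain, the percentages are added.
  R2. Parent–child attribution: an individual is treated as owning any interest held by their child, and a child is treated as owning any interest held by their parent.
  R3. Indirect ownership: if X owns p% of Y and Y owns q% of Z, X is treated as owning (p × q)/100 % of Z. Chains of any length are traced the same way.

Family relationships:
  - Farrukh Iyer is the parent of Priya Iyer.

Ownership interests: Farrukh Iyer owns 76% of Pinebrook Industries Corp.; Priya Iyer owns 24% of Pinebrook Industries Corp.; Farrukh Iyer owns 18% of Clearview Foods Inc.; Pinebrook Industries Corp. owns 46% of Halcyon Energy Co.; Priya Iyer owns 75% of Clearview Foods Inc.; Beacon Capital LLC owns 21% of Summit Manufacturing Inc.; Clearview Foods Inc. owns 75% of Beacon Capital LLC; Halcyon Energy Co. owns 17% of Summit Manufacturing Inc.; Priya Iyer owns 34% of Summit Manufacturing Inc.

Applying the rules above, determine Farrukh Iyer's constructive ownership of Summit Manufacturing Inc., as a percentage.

By parent–child attribution (R2), Farrukh Iyer is treated as also owning Priya Iyer's interest in Clearview Foods Inc, giving 18% + 75% = 93%.
By parent–child attribution (R2), Farrukh Iyer is treated as also owning Priya Iyer's interest in Pinebrook Industries Corp, giving 76% + 24% = 100%.
By parent–child attribution (R2), Farrukh Iyer is treated as owning Priya Iyer's 34% interest in Summit Manufacturing Inc.
Chain via Clearview Foods Inc. → Beacon Capital LLC (R3): 93% × 75% × 21% = 14.6475% of Summit Manufacturing Inc.
Chain via Pinebrook Industries Corp. → Halcyon Energy Co. (R3): 100% × 46% × 17% = 7.82% of Summit Manufacturing Inc.
Direct interest in Summit Manufacturing Inc: 34%.
Aggregating (R1): 14.6475% + 7.82% + 34% = 56.4675%.

56.4675%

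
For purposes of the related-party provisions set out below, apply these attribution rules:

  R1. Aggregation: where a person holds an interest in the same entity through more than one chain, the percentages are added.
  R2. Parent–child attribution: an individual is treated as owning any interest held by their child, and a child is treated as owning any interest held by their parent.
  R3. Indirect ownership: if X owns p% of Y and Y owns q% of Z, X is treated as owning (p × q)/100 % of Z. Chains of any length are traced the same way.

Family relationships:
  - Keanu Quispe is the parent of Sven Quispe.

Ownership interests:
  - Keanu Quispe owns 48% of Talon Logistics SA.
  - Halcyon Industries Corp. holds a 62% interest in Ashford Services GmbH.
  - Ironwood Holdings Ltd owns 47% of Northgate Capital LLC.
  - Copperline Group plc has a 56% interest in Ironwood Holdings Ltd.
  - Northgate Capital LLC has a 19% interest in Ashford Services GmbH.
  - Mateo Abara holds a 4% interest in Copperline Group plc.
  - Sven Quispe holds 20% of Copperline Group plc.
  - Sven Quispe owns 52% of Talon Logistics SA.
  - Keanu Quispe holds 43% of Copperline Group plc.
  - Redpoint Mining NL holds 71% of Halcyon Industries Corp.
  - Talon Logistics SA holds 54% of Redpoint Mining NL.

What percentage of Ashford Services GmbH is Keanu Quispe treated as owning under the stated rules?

By parent–child attribution (R2), Keanu Quispe is treated as also owning Sven Quispe's interest in Talon Logistics SA, giving 48% + 52% = 100%.
By parent–child attribution (R2), Keanu Quispe is treated as also owning Sven Quispe's interest in Copperline Group plc, giving 43% + 20% = 63%.
Chain via Talon Logistics SA → Redpoint Mining NL → Halcyon Industries Corp. (R3): 100% × 54% × 71% × 62% = 23.7708% of Ashford Services GmbH.
Chain via Copperline Group plc → Ironwood Holdings Ltd → Northgate Capital LLC (R3): 63% × 56% × 47% × 19% = 3.150504% of Ashford Services GmbH.
Aggregating (R1): 23.7708% + 3.150504% = 26.921304%.

26.921304%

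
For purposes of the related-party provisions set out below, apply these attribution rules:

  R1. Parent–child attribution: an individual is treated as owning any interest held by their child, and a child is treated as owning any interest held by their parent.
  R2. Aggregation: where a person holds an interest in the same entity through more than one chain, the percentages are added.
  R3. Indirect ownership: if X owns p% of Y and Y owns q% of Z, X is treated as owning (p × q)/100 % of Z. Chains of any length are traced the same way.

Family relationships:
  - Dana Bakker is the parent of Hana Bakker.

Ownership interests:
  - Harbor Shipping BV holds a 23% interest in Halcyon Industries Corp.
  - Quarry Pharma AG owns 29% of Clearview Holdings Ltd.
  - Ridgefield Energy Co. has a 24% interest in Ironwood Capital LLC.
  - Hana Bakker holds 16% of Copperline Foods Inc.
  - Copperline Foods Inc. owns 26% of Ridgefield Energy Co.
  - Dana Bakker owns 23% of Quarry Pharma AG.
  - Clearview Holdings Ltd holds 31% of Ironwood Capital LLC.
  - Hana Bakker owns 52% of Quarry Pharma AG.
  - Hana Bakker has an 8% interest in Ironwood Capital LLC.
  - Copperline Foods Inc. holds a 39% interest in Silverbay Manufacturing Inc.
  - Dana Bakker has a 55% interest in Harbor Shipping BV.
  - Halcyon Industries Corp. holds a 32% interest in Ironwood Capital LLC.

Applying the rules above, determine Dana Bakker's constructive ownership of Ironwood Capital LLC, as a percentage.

19.7889%

By parent–child attribution (R1), Dana Bakker is treated as also owning Hana Bakker's interest in Quarry Pharma AG, giving 23% + 52% = 75%.
By parent–child attribution (R1), Dana Bakker is treated as owning Hana Bakker's 16% interest in Copperline Foods Inc.
By parent–child attribution (R1), Dana Bakker is treated as owning Hana Bakker's 8% interest in Ironwood Capital LLC.
Chain via Quarry Pharma AG → Clearview Holdings Ltd (R3): 75% × 29% × 31% = 6.7425% of Ironwood Capital LLC.
Chain via Harbor Shipping BV → Halcyon Industries Corp. (R3): 55% × 23% × 32% = 4.048% of Ironwood Capital LLC.
Chain via Copperline Foods Inc. → Ridgefield Energy Co. (R3): 16% × 26% × 24% = 0.9984% of Ironwood Capital LLC.
Direct interest in Ironwood Capital LLC: 8%.
Aggregating (R2): 6.7425% + 4.048% + 0.9984% + 8% = 19.7889%.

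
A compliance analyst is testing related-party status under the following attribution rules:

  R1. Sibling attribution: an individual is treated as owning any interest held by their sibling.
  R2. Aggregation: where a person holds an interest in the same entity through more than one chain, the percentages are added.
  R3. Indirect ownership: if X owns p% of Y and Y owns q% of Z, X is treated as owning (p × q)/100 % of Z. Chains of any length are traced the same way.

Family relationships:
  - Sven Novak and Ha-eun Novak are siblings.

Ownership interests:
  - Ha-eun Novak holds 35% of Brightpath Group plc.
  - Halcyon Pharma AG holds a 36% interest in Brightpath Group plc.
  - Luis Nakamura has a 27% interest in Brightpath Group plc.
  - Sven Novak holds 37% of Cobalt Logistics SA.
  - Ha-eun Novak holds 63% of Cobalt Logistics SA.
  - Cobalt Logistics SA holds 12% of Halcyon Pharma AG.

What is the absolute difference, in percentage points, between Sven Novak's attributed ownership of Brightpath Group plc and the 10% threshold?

29.32

By sibling attribution (R1), Sven Novak is treated as also owning Ha-eun Novak's interest in Cobalt Logistics SA, giving 37% + 63% = 100%.
By sibling attribution (R1), Sven Novak is treated as owning Ha-eun Novak's 35% interest in Brightpath Group plc.
Chain via Cobalt Logistics SA → Halcyon Pharma AG (R3): 100% × 12% × 36% = 4.32% of Brightpath Group plc.
Direct interest in Brightpath Group plc: 35%.
Aggregating (R2): 4.32% + 35% = 39.32%.
39.32% exceeds the 10% threshold by 29.32 percentage points.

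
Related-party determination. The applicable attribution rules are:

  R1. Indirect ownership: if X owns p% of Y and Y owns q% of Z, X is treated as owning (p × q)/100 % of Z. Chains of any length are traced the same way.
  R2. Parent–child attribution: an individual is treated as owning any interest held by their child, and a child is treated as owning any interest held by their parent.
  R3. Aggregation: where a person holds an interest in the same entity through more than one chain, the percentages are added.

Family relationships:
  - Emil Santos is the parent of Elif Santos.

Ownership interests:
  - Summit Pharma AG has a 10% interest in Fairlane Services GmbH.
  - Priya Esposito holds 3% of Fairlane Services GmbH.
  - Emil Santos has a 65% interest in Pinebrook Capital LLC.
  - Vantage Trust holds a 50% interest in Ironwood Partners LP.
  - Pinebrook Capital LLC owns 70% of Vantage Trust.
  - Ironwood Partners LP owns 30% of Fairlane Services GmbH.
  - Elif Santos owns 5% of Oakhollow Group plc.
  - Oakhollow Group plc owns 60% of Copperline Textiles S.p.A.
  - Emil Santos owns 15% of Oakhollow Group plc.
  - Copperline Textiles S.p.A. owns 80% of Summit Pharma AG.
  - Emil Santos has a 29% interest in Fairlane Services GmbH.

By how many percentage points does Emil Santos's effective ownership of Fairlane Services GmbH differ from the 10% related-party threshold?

By parent–child attribution (R2), Emil Santos is treated as also owning Elif Santos's interest in Oakhollow Group plc, giving 15% + 5% = 20%.
Chain via Oakhollow Group plc → Copperline Textiles S.p.A. → Summit Pharma AG (R1): 20% × 60% × 80% × 10% = 0.96% of Fairlane Services GmbH.
Chain via Pinebrook Capital LLC → Vantage Trust → Ironwood Partners LP (R1): 65% × 70% × 50% × 30% = 6.825% of Fairlane Services GmbH.
Direct interest in Fairlane Services GmbH: 29%.
Aggregating (R3): 0.96% + 6.825% + 29% = 36.785%.
36.785% exceeds the 10% threshold by 26.785 percentage points.

26.785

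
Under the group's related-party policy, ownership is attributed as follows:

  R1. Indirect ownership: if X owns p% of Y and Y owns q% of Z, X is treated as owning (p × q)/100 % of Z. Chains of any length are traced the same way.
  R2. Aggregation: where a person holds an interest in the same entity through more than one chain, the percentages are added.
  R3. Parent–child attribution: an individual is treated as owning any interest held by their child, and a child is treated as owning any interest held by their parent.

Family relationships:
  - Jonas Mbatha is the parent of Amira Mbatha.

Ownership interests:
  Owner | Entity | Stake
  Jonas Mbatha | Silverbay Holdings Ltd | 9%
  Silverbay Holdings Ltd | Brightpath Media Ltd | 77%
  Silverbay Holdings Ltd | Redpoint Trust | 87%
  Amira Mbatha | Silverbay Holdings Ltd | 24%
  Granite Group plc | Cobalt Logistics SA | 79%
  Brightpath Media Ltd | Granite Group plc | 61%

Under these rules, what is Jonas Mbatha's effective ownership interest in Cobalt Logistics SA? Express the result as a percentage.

12.245079%

By parent–child attribution (R3), Jonas Mbatha is treated as also owning Amira Mbatha's interest in Silverbay Holdings Ltd, giving 9% + 24% = 33%.
Chain via Silverbay Holdings Ltd → Brightpath Media Ltd → Granite Group plc (R1): 33% × 77% × 61% × 79% = 12.245079% of Cobalt Logistics SA.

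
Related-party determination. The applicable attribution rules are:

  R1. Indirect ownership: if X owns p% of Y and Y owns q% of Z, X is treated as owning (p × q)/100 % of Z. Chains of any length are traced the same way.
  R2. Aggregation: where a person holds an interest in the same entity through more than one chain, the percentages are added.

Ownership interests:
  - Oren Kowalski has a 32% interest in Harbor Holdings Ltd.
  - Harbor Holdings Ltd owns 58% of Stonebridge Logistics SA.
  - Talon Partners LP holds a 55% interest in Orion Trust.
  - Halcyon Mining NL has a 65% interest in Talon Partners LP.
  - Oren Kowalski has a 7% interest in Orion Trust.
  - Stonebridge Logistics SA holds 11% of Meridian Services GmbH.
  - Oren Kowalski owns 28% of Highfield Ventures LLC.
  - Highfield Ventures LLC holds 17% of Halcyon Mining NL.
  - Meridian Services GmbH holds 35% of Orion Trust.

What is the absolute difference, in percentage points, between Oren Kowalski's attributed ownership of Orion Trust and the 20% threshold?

10.58374

Chain via Harbor Holdings Ltd → Stonebridge Logistics SA → Meridian Services GmbH (R1): 32% × 58% × 11% × 35% = 0.71456% of Orion Trust.
Chain via Highfield Ventures LLC → Halcyon Mining NL → Talon Partners LP (R1): 28% × 17% × 65% × 55% = 1.7017% of Orion Trust.
Direct interest in Orion Trust: 7%.
Aggregating (R2): 0.71456% + 1.7017% + 7% = 9.41626%.
9.41626% falls short of the 20% threshold by 10.58374 percentage points.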